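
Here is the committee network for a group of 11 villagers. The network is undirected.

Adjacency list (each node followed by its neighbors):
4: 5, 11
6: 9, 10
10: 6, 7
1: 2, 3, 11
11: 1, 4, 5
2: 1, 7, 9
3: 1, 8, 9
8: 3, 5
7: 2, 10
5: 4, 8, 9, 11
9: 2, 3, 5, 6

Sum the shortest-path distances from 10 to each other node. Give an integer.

Distances from 10: 1:3, 2:2, 3:3, 4:4, 5:3, 6:1, 7:1, 8:4, 9:2, 11:4.
Sum = 3 + 2 + 3 + 4 + 3 + 1 + 1 + 4 + 2 + 4 = 27.

27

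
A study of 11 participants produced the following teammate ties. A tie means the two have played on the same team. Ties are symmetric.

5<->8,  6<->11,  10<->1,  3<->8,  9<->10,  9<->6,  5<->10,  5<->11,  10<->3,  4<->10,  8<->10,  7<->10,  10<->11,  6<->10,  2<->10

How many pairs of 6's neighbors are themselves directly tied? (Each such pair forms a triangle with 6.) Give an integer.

2

6's neighbors: 9, 10, and 11.
Neighbor pairs that are themselves tied: 6–9–10; 6–10–11. Each forms one triangle with 6, for 2 in total.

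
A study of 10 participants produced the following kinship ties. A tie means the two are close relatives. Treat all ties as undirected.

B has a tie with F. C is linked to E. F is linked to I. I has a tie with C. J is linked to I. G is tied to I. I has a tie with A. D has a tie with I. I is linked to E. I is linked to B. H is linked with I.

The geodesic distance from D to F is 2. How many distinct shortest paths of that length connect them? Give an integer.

The shortest distance is 2, and the only length-2 path is D–I–F. So there is exactly 1 shortest path.

1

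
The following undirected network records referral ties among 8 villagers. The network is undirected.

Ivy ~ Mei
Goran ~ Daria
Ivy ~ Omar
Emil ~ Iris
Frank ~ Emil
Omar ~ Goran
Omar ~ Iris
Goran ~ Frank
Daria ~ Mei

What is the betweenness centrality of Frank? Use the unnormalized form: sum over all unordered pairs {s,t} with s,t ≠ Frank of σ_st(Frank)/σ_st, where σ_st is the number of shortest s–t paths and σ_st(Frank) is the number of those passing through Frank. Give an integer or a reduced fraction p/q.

5/2

Pairs whose geodesics pass through Frank — Emil–Goran: 1; Emil–Daria: 1; Emil–Mei: 1/2.
All other pairs contribute 0.
Summing the contributions gives betweenness(Frank) = 5/2.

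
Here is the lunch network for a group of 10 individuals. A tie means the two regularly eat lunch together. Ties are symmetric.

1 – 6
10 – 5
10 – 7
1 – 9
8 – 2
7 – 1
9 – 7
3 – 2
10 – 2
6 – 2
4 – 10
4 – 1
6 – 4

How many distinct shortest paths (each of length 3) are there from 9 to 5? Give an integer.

The shortest distance is 3, and the only length-3 path is 9–7–10–5. So there is exactly 1 shortest path.

1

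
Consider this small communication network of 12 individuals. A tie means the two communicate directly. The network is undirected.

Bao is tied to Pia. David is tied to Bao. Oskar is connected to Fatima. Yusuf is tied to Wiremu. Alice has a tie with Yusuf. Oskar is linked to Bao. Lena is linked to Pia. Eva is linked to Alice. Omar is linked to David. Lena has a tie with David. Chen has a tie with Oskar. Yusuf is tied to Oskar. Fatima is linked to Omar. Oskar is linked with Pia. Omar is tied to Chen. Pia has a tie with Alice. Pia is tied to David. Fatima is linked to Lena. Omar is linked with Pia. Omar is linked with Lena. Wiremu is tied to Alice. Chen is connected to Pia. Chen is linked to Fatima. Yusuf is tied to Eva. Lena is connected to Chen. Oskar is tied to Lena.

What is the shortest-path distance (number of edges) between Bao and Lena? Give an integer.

One shortest route is Bao – Oskar – Lena, which uses 2 edges, and Bao and Lena are not directly tied, so nothing shorter exists. So d(Bao,Lena) = 2.

2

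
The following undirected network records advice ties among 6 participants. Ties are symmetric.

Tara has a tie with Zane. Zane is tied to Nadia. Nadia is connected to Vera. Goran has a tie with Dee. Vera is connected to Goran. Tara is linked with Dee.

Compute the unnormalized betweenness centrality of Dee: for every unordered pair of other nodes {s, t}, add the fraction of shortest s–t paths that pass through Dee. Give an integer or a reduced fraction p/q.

2

Pairs whose geodesics pass through Dee — Vera–Tara: 1/2; Goran–Tara: 1; Goran–Zane: 1/2.
All other pairs contribute 0.
Summing the contributions gives betweenness(Dee) = 2.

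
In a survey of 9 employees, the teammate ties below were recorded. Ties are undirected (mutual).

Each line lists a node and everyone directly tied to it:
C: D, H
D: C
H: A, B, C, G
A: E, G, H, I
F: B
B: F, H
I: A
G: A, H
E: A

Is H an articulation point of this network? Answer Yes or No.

Yes

Removing H leaves {A, E, G, and I} with no path to {C and D}, so the network splits into 3 components. H is a cut vertex.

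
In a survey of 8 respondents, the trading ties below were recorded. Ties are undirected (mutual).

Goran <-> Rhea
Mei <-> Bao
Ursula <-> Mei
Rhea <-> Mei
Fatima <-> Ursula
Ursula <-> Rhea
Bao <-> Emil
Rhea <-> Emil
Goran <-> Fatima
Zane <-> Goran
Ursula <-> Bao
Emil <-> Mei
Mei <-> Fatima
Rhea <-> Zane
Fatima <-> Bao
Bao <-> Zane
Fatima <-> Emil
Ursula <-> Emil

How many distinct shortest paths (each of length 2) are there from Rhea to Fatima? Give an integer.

The shortest distance is 2. The length-2 paths are: Rhea–Ursula–Fatima; Rhea–Goran–Fatima; Rhea–Mei–Fatima; Rhea–Emil–Fatima.
That gives 4 distinct shortest paths.

4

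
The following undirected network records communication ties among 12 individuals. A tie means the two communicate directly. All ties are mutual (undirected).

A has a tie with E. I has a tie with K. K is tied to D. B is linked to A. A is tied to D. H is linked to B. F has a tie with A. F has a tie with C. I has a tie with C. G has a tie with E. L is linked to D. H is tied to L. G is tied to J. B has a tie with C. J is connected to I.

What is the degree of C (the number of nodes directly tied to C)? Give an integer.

C is directly tied to B, F, and I. That is 3 neighbors, so the degree of C is 3.

3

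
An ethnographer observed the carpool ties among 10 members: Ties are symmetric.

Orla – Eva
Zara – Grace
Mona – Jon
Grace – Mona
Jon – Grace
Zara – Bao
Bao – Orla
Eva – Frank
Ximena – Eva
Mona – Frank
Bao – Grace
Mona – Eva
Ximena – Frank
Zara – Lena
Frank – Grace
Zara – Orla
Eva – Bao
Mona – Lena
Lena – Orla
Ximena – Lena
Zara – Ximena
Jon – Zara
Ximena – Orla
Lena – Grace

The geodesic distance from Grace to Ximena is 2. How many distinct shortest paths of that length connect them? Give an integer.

3

The shortest distance is 2. The length-2 paths are: Grace–Zara–Ximena; Grace–Lena–Ximena; Grace–Frank–Ximena.
That gives 3 distinct shortest paths.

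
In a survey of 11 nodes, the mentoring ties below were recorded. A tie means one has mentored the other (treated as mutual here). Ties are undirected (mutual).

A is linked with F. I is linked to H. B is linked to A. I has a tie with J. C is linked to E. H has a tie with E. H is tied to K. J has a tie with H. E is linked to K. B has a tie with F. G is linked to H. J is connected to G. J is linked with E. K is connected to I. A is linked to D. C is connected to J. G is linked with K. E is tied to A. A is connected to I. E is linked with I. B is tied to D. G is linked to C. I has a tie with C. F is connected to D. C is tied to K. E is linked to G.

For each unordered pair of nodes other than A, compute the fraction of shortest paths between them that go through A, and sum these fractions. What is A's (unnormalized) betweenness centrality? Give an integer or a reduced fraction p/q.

21

Pairs whose geodesics pass through A — H–B: 2/2; H–F: 2/2; H–D: 2/2; K–B: 2/2; K–F: 2/2; K–D: 2/2; J–B: 2/2; J–F: 2/2; J–D: 2/2; E–B: 1; E–F: 1; E–D: 1; C–B: 2/2; C–F: 2/2 … (+7 more pairs).
All other pairs contribute 0.
Summing the contributions gives betweenness(A) = 21.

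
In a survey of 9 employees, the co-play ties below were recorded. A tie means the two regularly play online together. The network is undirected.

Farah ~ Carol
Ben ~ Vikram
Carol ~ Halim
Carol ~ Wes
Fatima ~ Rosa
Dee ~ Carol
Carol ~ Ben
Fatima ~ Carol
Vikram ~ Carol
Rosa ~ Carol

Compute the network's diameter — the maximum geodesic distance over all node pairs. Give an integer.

2

Eccentricity of each node (its greatest distance to any other): Ben:2, Carol:1, Dee:2, Farah:2, Fatima:2, Halim:2, Rosa:2, Vikram:2, Wes:2.
The maximum eccentricity is 2, realized for instance by the pair Vikram–Wes via Vikram – Carol – Wes. So the diameter is 2.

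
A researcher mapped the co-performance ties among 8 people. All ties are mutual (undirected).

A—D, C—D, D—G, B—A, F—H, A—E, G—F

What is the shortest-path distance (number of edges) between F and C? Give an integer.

3

One shortest route is F – G – D – C, which uses 3 edges, and at distance 2 from F we only reach {D}, which does not include C. So d(F,C) = 3.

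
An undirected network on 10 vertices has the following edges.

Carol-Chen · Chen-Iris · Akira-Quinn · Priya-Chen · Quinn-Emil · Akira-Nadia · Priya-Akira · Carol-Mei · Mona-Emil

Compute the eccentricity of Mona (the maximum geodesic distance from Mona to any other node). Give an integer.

Distances from Mona: Akira:3, Carol:6, Chen:5, Emil:1, Iris:6, Mei:7, Nadia:4, Priya:4, Quinn:2.
The largest is 7 (to Mei), so the eccentricity of Mona is 7.

7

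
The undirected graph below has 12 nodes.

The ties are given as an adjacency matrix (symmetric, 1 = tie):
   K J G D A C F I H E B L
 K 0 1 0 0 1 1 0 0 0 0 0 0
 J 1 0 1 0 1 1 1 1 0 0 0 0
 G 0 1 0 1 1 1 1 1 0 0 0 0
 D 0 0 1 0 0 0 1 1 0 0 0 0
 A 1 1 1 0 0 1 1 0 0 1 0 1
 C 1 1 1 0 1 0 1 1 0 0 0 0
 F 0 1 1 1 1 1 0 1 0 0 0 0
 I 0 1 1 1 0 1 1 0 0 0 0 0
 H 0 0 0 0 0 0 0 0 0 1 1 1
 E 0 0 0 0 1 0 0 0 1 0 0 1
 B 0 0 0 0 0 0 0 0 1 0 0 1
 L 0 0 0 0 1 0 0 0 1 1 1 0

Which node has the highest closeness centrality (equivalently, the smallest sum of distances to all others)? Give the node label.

A

Farness (sum of distances to all others) for each node — A:15, B:29, C:18, D:26, E:21, F:18, G:18, H:28, I:23, J:18, K:22, L:20.
The smallest farness is 15, for A, so A has the highest closeness.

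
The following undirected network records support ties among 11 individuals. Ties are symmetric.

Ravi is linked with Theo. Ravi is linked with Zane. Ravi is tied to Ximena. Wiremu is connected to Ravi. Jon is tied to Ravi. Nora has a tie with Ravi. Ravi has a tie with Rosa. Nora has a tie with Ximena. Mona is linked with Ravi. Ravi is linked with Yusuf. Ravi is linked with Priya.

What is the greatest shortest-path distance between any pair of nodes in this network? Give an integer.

2

Eccentricity of each node (its greatest distance to any other): Jon:2, Mona:2, Nora:2, Priya:2, Ravi:1, Rosa:2, Theo:2, Wiremu:2, Ximena:2, Yusuf:2, Zane:2.
The maximum eccentricity is 2, realized for instance by the pair Zane–Jon via Zane – Ravi – Jon. So the diameter is 2.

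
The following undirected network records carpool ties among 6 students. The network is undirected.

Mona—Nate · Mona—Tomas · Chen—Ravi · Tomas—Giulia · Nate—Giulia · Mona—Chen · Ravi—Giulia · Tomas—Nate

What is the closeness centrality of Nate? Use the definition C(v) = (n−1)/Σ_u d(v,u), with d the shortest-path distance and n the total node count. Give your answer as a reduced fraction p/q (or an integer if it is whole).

Distances from Nate: Chen:2, Giulia:1, Mona:1, Ravi:2, Tomas:1. Sum = 7.
n = 6, so closeness = 5/7.

5/7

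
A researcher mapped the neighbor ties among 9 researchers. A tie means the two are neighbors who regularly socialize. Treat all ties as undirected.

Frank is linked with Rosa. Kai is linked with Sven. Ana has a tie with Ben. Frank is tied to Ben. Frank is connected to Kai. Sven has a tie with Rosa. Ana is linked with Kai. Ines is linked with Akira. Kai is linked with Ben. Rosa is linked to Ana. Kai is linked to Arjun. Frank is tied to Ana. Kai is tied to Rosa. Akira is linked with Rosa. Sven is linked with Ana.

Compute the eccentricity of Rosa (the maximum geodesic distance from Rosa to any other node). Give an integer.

Distances from Rosa: Akira:1, Ana:1, Arjun:2, Ben:2, Frank:1, Ines:2, Kai:1, Sven:1.
The largest is 2 (to Ines, Arjun, and Ben), so the eccentricity of Rosa is 2.

2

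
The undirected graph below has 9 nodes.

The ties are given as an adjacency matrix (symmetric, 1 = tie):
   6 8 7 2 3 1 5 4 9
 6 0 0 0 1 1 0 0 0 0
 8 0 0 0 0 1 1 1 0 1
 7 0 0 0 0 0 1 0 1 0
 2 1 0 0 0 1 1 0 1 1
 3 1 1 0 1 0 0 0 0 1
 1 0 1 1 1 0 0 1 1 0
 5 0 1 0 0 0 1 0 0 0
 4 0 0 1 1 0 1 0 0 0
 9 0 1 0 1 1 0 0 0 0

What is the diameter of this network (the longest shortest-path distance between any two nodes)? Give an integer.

3

Eccentricity of each node (its greatest distance to any other): 1:2, 2:2, 3:3, 4:2, 5:3, 6:3, 7:3, 8:2, 9:3.
The maximum eccentricity is 3, realized for instance by the pair 6–7 via 6 – 2 – 1 – 7. So the diameter is 3.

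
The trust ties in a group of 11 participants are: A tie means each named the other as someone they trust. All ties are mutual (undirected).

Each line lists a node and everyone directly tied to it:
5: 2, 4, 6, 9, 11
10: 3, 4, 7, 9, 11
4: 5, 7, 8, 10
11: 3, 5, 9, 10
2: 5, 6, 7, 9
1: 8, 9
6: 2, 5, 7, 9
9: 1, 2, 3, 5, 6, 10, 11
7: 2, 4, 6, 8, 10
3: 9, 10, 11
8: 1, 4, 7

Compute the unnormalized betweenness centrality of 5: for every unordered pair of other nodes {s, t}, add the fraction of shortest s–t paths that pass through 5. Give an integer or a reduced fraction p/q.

Pairs whose geodesics pass through 5 — 9–4: 1/2; 6–4: 1/2; 6–11: 1/2; 4–11: 1/2; 4–2: 1/2; 11–2: 1/2; 11–8: 1/4.
All other pairs contribute 0.
Summing the contributions gives betweenness(5) = 13/4.

13/4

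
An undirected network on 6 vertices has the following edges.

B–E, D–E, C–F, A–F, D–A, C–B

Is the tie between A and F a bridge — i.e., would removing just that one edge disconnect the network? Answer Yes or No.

Even without that edge, A still reaches F via A – D – E – B – C – F, so the network stays connected. Not a bridge.

No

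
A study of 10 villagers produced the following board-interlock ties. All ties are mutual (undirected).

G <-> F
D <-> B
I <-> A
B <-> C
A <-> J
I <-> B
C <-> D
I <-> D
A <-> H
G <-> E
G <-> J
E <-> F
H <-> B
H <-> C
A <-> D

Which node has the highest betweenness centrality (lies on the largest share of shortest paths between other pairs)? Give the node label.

A

Unnormalized betweenness of each node: A:125/6, B:4/3, C:1/3, D:14/3, E:0, F:0, G:14, H:25/6, I:5/3, J:18.
A has the largest value, 125/6, making it the main broker — the node through which the most shortest paths run.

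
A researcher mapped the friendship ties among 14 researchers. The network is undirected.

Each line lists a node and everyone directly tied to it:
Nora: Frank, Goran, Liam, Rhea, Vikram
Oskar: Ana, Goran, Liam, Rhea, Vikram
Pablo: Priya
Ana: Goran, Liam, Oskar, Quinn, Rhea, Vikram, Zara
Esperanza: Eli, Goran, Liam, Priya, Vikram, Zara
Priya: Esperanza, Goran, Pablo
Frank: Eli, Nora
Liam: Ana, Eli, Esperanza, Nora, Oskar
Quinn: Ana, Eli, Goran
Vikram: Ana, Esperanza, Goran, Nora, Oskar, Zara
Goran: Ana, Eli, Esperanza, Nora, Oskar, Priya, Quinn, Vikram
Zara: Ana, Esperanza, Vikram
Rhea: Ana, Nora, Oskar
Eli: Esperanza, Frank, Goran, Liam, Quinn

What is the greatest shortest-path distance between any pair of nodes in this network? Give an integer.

Eccentricity of each node (its greatest distance to any other): Ana:3, Eli:3, Esperanza:3, Frank:4, Goran:2, Liam:3, Nora:3, Oskar:3, Pablo:4, Priya:3, Quinn:3, Rhea:4, Vikram:3, Zara:3.
The maximum eccentricity is 4, realized for instance by the pair Rhea–Pablo via Rhea – Oskar – Goran – Priya – Pablo. So the diameter is 4.

4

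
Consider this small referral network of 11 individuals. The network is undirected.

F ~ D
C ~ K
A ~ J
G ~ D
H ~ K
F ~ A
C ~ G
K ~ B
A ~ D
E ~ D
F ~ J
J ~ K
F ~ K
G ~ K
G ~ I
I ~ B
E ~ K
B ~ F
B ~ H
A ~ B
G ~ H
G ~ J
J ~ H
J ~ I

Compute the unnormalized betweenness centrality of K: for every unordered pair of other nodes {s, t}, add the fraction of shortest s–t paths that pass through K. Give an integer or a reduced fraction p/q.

211/20

Pairs whose geodesics pass through K — J–B: 1/5; J–E: 1; J–C: 1/2; A–C: 3/5; H–E: 1; H–C: 1/2; H–F: 1/3; B–G: 1/3; B–E: 1; B–C: 1; G–E: 1/2; G–F: 1/3; E–I: 3/4; E–C: 1 … (+2 more pairs).
All other pairs contribute 0.
Summing the contributions gives betweenness(K) = 211/20.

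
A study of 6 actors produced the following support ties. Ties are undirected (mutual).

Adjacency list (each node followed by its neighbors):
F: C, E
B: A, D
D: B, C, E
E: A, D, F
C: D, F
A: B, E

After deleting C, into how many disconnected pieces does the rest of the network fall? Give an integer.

1

C's neighbors (D and F) remain reachable from one another through other ties, so the rest of the network stays in one piece.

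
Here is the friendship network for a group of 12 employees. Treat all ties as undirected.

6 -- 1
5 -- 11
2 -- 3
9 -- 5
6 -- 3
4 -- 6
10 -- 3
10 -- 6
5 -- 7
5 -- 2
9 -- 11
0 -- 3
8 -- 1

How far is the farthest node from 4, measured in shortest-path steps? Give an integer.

5

Distances from 4: 0:3, 1:2, 2:3, 3:2, 5:4, 6:1, 7:5, 8:3, 9:5, 10:2, 11:5.
The largest is 5 (to 11, 9, and 7), so the eccentricity of 4 is 5.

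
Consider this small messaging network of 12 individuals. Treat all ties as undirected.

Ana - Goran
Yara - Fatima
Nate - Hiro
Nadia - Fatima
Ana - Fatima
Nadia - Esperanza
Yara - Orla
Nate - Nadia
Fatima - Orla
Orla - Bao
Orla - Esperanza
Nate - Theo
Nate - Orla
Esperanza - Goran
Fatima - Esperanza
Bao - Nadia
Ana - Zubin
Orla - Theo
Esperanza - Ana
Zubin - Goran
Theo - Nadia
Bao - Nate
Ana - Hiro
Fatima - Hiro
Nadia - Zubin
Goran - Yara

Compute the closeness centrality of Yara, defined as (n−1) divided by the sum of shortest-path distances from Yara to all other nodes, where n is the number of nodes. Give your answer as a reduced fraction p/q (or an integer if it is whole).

11/19

Distances from Yara: Ana:2, Bao:2, Esperanza:2, Fatima:1, Goran:1, Hiro:2, Nadia:2, Nate:2, Orla:1, Theo:2, Zubin:2. Sum = 19.
n = 12, so closeness = 11/19.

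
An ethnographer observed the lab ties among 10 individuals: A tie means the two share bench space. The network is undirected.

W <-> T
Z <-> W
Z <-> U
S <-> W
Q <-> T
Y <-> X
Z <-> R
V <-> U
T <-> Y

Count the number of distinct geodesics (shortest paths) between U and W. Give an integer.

The shortest distance is 2, and the only length-2 path is U–Z–W. So there is exactly 1 shortest path.

1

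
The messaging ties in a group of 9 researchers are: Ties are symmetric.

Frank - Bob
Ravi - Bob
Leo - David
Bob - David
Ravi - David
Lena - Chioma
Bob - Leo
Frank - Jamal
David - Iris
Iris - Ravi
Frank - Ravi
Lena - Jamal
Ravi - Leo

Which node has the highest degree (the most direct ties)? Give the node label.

Ravi

Degrees — Bob:4, Chioma:1, David:4, Frank:3, Iris:2, Jamal:2, Lena:2, Leo:3, Ravi:5.
The maximum is 5, attained only by Ravi.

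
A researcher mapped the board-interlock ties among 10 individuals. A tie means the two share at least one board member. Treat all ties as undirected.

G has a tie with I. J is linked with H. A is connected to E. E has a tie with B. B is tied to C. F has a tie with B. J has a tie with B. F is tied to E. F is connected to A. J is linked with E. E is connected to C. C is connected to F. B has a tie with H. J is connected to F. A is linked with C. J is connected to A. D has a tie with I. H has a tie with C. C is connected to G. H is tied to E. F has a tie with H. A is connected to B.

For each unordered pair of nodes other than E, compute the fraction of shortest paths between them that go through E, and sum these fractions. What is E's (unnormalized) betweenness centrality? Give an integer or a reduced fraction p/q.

1

Pairs whose geodesics pass through E — H–A: 1/5; J–C: 1/5; J–G: 1/5; J–D: 1/5; J–I: 1/5.
All other pairs contribute 0.
Summing the contributions gives betweenness(E) = 1.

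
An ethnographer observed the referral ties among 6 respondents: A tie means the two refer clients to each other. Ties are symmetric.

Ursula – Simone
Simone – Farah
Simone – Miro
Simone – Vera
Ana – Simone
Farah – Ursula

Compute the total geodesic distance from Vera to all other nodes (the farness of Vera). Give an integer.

9

Distances from Vera: Ana:2, Farah:2, Miro:2, Simone:1, Ursula:2.
Sum = 2 + 2 + 2 + 1 + 2 = 9.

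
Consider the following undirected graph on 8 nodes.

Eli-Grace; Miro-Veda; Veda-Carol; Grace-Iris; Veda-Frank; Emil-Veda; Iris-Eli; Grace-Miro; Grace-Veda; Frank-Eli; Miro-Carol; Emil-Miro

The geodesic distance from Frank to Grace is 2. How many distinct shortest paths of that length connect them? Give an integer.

2

The shortest distance is 2. The length-2 paths are: Frank–Veda–Grace; Frank–Eli–Grace.
That gives 2 distinct shortest paths.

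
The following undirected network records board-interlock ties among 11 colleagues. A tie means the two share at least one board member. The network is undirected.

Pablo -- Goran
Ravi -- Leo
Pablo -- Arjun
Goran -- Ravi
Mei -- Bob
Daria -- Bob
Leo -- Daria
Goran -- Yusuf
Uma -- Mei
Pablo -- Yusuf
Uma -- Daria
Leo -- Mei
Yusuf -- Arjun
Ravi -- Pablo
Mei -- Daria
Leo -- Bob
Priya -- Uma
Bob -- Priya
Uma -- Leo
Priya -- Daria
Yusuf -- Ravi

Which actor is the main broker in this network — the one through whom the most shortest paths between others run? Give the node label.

Unnormalized betweenness of each node: Arjun:0, Bob:7/3, Daria:31/12, Goran:0, Leo:101/4, Mei:1/4, Pablo:4, Priya:1/4, Ravi:24, Uma:7/3, Yusuf:4.
Leo has the largest value, 101/4, making it the main broker — the node through which the most shortest paths run.

Leo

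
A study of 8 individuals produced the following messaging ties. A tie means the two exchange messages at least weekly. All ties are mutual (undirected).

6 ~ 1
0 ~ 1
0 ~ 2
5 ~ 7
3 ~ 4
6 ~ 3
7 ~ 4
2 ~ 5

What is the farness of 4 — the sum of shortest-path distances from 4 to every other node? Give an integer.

16

Distances from 4: 0:4, 1:3, 2:3, 3:1, 5:2, 6:2, 7:1.
Sum = 4 + 3 + 3 + 1 + 2 + 2 + 1 = 16.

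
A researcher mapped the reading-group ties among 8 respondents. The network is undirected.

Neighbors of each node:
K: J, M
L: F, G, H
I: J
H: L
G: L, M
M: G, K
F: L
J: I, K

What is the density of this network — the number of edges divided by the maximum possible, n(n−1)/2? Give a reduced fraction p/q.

There are 7 edges and 8 nodes, so the maximum possible is C(8,2) = 28.
Density = 7/28 = 1/4.

1/4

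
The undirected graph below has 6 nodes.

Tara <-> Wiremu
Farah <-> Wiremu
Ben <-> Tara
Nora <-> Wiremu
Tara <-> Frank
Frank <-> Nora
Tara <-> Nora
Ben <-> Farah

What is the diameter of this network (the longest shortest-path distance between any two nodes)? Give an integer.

3

Eccentricity of each node (its greatest distance to any other): Ben:2, Farah:3, Frank:3, Nora:2, Tara:2, Wiremu:2.
The maximum eccentricity is 3, realized for instance by the pair Farah–Frank via Farah – Wiremu – Nora – Frank. So the diameter is 3.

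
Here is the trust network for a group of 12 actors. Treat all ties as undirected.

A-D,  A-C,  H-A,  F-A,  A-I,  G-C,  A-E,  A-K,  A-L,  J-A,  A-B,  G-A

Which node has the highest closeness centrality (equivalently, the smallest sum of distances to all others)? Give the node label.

Farness (sum of distances to all others) for each node — A:11, B:21, C:20, D:21, E:21, F:21, G:20, H:21, I:21, J:21, K:21, L:21.
The smallest farness is 11, for A, so A has the highest closeness.

A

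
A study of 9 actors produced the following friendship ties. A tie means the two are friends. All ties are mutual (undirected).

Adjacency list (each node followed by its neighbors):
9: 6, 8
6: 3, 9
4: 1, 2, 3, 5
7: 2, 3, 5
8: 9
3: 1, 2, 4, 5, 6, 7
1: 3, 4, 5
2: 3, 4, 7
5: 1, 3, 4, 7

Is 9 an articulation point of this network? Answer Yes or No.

Removing 9 leaves {1, 2, 3, 4, 5, 6, and 7} with no path to {8}, so the network splits into 2 components. 9 is a cut vertex.

Yes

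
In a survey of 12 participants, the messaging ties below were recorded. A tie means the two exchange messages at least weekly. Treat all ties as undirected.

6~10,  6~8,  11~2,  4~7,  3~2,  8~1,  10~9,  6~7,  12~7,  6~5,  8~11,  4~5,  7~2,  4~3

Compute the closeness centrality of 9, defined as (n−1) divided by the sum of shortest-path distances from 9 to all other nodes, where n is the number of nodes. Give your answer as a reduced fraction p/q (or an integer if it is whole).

Distances from 9: 1:4, 2:4, 3:5, 4:4, 5:3, 6:2, 7:3, 8:3, 10:1, 11:4, 12:4. Sum = 37.
n = 12, so closeness = 11/37.

11/37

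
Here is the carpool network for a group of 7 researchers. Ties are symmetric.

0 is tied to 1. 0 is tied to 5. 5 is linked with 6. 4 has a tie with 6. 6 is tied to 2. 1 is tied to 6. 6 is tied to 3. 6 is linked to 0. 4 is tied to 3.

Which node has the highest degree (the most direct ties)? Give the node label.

6

Degrees — 0:3, 1:2, 2:1, 3:2, 4:2, 5:2, 6:6.
The maximum is 6, attained only by 6.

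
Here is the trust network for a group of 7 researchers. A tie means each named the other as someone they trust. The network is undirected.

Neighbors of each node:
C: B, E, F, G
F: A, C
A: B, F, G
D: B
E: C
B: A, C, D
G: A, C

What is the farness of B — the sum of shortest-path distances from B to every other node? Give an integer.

9

Distances from B: A:1, C:1, D:1, E:2, F:2, G:2.
Sum = 1 + 1 + 1 + 2 + 2 + 2 = 9.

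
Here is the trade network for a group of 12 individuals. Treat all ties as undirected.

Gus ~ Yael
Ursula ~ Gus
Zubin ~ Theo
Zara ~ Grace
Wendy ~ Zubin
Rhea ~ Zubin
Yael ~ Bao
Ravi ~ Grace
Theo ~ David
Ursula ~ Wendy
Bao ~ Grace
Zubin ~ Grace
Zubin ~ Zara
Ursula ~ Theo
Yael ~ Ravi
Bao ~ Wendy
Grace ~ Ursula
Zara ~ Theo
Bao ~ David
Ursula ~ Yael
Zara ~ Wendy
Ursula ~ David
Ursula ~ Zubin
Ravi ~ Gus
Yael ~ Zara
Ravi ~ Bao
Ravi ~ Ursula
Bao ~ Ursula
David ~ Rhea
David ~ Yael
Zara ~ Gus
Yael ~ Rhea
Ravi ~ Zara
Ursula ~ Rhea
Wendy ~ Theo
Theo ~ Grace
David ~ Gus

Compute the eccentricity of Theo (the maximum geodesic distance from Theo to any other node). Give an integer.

2

Distances from Theo: Bao:2, David:1, Grace:1, Gus:2, Ravi:2, Rhea:2, Ursula:1, Wendy:1, Yael:2, Zara:1, Zubin:1.
The largest is 2 (to Gus, Yael, Rhea, Bao, and Ravi), so the eccentricity of Theo is 2.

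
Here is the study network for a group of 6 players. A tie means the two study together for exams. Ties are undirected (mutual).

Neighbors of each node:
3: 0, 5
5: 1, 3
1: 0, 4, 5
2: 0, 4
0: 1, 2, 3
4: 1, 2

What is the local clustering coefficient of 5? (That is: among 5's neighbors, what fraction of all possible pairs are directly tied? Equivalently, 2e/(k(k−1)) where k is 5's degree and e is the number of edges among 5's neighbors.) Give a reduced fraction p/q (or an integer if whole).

5's neighbors: 1 and 3 (k = 2).
Possible neighbor pairs: C(2,2) = 1. Edges among them: none → e = 0.
Clustering(5) = 0/1.

0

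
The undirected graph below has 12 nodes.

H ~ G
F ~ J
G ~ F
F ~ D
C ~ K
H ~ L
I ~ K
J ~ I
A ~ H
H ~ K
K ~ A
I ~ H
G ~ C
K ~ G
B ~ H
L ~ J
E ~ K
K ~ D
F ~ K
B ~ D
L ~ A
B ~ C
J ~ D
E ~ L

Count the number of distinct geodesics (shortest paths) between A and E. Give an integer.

The shortest distance is 2. The length-2 paths are: A–K–E; A–L–E.
That gives 2 distinct shortest paths.

2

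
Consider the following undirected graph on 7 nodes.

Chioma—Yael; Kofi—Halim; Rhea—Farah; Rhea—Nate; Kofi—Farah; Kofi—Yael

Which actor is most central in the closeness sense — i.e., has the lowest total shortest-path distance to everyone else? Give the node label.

Kofi

Farness (sum of distances to all others) for each node — Chioma:18, Farah:11, Halim:15, Kofi:10, Nate:19, Rhea:14, Yael:13.
The smallest farness is 10, for Kofi, so Kofi has the highest closeness.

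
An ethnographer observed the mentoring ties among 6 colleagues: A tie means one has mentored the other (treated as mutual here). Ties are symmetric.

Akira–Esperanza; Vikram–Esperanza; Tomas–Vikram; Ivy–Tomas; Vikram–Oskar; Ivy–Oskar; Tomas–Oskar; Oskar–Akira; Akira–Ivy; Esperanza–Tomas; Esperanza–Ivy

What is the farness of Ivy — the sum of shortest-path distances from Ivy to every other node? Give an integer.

Distances from Ivy: Akira:1, Esperanza:1, Oskar:1, Tomas:1, Vikram:2.
Sum = 1 + 1 + 1 + 1 + 2 = 6.

6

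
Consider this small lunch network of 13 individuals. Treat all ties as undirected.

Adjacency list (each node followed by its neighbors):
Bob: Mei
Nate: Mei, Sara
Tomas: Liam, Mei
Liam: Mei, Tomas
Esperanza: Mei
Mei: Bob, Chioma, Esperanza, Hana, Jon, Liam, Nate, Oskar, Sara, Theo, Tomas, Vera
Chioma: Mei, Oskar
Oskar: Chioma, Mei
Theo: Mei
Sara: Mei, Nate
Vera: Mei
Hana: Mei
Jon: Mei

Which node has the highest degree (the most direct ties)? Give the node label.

Mei

Degrees — Bob:1, Chioma:2, Esperanza:1, Hana:1, Jon:1, Liam:2, Mei:12, Nate:2, Oskar:2, Sara:2, Theo:1, Tomas:2, Vera:1.
The maximum is 12, attained only by Mei.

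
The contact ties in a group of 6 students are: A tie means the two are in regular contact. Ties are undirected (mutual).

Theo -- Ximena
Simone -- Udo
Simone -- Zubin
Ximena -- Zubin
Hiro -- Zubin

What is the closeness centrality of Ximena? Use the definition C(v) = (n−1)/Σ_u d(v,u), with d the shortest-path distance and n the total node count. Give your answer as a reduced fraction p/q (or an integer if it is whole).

5/9

Distances from Ximena: Hiro:2, Simone:2, Theo:1, Udo:3, Zubin:1. Sum = 9.
n = 6, so closeness = 5/9.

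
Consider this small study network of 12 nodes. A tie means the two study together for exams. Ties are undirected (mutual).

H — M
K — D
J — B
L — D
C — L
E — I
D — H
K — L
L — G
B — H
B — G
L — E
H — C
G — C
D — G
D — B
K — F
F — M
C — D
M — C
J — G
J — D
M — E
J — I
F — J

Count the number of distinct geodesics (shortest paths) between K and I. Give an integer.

The shortest distance is 3. The length-3 paths are: K–L–E–I; K–F–J–I; K–D–J–I.
That gives 3 distinct shortest paths.

3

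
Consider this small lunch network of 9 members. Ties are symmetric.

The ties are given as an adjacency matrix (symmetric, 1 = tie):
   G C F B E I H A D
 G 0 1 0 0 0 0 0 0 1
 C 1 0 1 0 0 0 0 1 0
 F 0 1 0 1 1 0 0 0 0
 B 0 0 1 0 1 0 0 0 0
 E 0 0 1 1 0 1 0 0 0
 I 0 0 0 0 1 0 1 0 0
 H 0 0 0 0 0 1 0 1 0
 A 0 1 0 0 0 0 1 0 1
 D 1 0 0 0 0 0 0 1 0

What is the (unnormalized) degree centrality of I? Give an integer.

2

I is directly tied to E and H. That is 2 neighbors, so the degree of I is 2.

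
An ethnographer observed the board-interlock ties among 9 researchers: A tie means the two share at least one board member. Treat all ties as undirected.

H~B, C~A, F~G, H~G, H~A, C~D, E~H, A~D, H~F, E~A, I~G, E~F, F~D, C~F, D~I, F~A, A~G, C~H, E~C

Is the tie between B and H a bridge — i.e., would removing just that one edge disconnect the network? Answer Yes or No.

Yes

Without the B–H edge there is no alternate route between B and H, so the network disconnects. It is a bridge.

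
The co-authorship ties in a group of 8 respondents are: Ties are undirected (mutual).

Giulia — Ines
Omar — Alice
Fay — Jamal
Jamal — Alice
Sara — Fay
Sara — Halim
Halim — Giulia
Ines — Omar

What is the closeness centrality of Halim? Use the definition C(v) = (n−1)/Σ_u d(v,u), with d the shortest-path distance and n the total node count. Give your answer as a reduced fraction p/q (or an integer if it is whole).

7/16

Distances from Halim: Alice:4, Fay:2, Giulia:1, Ines:2, Jamal:3, Omar:3, Sara:1. Sum = 16.
n = 8, so closeness = 7/16.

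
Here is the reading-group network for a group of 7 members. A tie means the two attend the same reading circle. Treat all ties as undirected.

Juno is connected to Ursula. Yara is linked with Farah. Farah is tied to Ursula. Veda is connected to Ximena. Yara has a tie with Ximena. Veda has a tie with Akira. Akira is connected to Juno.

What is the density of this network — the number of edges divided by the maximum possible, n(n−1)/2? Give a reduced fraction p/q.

1/3

There are 7 edges and 7 nodes, so the maximum possible is C(7,2) = 21.
Density = 7/21 = 1/3.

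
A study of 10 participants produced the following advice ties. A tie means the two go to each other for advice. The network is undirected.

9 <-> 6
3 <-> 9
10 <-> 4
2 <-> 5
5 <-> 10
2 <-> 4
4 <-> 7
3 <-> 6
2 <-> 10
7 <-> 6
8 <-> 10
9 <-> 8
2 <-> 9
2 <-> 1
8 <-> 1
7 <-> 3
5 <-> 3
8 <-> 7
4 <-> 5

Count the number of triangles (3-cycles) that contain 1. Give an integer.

0

1's neighbors are 2 and 8, but none of them are tied to each other, so no triangle contains 1.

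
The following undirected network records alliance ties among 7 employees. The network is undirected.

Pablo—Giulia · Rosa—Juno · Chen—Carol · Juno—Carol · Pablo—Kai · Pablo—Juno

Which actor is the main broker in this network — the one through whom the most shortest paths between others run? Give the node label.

Juno

Unnormalized betweenness of each node: Carol:5, Chen:0, Giulia:0, Juno:11, Kai:0, Pablo:9, Rosa:0.
Juno has the largest value, 11, making it the main broker — the node through which the most shortest paths run.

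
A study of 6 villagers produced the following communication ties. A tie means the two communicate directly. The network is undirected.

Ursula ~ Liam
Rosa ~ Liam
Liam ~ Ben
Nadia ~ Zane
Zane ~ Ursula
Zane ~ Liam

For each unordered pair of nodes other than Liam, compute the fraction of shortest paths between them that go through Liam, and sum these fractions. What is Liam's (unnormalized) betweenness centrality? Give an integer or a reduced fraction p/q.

7

Pairs whose geodesics pass through Liam — Nadia–Ben: 1; Nadia–Rosa: 1; Ben–Ursula: 1; Ben–Rosa: 1; Ben–Zane: 1; Ursula–Rosa: 1; Rosa–Zane: 1.
All other pairs contribute 0.
Summing the contributions gives betweenness(Liam) = 7.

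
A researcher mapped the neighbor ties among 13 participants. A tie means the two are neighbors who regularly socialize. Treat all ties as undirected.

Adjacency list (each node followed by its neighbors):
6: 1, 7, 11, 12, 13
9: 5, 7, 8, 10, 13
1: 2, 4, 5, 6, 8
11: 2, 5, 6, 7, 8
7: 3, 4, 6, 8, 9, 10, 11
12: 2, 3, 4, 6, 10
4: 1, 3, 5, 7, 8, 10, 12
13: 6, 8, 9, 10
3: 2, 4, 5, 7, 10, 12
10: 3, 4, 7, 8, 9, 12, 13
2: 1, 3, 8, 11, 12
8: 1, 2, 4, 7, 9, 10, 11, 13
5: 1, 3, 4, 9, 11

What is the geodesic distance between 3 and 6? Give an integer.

2

One shortest route is 3 – 7 – 6, which uses 2 edges, and 3 and 6 are not directly tied, so nothing shorter exists. So d(3,6) = 2.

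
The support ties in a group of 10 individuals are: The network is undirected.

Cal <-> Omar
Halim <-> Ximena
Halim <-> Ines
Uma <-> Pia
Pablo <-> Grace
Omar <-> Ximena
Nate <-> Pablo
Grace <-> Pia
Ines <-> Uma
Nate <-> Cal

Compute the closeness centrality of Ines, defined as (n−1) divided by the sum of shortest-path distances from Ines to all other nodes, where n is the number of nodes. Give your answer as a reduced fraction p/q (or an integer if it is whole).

9/25

Distances from Ines: Cal:4, Grace:3, Halim:1, Nate:5, Omar:3, Pablo:4, Pia:2, Uma:1, Ximena:2. Sum = 25.
n = 10, so closeness = 9/25.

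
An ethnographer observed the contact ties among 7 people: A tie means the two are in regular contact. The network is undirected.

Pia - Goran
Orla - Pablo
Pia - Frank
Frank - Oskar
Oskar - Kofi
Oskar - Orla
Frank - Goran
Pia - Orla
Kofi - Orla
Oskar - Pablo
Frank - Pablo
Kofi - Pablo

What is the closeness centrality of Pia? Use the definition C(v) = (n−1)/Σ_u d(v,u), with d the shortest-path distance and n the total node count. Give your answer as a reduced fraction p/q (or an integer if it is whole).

2/3

Distances from Pia: Frank:1, Goran:1, Kofi:2, Orla:1, Oskar:2, Pablo:2. Sum = 9.
n = 7, so closeness = 6/9 = 2/3.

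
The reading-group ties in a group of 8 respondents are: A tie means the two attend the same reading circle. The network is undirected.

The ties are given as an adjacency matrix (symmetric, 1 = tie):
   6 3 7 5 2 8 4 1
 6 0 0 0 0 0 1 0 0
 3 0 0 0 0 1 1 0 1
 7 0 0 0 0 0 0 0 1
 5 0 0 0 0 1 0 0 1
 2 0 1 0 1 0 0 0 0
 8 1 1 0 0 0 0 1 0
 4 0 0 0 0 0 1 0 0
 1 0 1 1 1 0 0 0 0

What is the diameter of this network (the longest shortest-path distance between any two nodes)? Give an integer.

Eccentricity of each node (its greatest distance to any other): 1:3, 2:3, 3:2, 4:4, 5:4, 6:4, 7:4, 8:3.
The maximum eccentricity is 4, realized for instance by the pair 6–7 via 6 – 8 – 3 – 1 – 7. So the diameter is 4.

4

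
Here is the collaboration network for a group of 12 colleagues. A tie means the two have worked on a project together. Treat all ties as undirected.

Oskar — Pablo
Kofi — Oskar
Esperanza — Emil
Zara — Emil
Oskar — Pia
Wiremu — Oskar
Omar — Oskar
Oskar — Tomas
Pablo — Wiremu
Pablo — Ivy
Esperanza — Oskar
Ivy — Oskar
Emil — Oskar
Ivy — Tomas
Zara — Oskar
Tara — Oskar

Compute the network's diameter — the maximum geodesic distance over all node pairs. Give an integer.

2

Eccentricity of each node (its greatest distance to any other): Emil:2, Esperanza:2, Ivy:2, Kofi:2, Omar:2, Oskar:1, Pablo:2, Pia:2, Tara:2, Tomas:2, Wiremu:2, Zara:2.
The maximum eccentricity is 2, realized for instance by the pair Kofi–Emil via Kofi – Oskar – Emil. So the diameter is 2.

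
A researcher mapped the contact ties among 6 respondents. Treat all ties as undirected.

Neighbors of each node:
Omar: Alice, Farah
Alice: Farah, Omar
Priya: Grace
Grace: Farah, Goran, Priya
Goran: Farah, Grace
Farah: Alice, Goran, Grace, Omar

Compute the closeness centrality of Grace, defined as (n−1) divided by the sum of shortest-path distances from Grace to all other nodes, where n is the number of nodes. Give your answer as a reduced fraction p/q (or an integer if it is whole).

Distances from Grace: Alice:2, Farah:1, Goran:1, Omar:2, Priya:1. Sum = 7.
n = 6, so closeness = 5/7.

5/7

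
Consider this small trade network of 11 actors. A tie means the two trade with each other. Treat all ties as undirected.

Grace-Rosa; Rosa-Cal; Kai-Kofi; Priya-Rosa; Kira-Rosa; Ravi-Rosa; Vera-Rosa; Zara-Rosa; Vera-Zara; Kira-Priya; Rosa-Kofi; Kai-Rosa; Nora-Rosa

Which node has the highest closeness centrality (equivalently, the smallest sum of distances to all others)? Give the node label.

Farness (sum of distances to all others) for each node — Cal:19, Grace:19, Kai:18, Kira:18, Kofi:18, Nora:19, Priya:18, Ravi:19, Rosa:10, Vera:18, Zara:18.
The smallest farness is 10, for Rosa, so Rosa has the highest closeness.

Rosa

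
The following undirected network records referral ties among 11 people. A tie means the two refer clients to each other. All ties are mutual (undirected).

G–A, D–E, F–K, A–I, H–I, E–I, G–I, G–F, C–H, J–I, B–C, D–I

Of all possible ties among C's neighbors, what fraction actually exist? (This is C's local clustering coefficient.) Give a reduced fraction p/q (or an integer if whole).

C's neighbors: B and H (k = 2).
Possible neighbor pairs: C(2,2) = 1. Edges among them: none → e = 0.
Clustering(C) = 0/1.

0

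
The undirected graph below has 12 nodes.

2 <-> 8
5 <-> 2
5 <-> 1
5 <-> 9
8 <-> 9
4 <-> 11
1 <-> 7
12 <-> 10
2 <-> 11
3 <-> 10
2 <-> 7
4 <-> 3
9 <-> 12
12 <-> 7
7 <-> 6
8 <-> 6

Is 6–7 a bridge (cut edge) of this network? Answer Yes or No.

No

Even without that edge, 6 still reaches 7 via 6 – 8 – 2 – 7, so the network stays connected. Not a bridge.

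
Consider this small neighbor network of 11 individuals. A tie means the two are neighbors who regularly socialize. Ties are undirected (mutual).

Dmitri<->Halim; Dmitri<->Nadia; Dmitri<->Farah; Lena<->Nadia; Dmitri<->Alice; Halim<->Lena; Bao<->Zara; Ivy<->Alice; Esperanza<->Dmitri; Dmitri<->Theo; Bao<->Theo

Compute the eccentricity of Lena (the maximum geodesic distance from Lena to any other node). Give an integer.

5

Distances from Lena: Alice:3, Bao:4, Dmitri:2, Esperanza:3, Farah:3, Halim:1, Ivy:4, Nadia:1, Theo:3, Zara:5.
The largest is 5 (to Zara), so the eccentricity of Lena is 5.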